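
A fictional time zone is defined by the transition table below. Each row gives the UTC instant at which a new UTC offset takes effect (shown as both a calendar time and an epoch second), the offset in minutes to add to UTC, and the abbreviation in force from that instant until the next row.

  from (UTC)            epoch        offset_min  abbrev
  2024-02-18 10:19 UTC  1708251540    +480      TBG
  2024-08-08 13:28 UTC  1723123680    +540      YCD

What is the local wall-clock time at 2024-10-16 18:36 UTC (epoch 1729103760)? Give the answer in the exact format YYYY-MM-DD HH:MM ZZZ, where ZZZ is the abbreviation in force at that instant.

2024-10-17 03:36 YCD

Query: 2024-10-16 18:36 UTC
Rule 2/2 (YCD, +09:00): 2024-08-08 13:28 UTC ≤ query < +∞
18·60 + 36 + 540 = 1656 min
1656 = 1·1440 + 216; 216 = 3·60 + 36 → 03:36, 2024-10-16 + 1 day = 2024-10-17
→ 2024-10-17 03:36 YCD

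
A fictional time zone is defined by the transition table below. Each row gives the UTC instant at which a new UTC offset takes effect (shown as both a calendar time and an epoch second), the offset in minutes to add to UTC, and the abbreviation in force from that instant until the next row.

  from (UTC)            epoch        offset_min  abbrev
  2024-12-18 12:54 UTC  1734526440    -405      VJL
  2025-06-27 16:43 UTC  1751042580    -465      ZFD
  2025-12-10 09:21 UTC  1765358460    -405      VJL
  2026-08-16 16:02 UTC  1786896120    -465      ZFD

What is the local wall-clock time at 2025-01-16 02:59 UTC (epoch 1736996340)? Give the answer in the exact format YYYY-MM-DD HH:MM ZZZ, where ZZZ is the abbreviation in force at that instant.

Query: 2025-01-16 02:59 UTC
Rule 1/4 (VJL, -06:45): 2024-12-18 12:54 UTC ≤ query < 2025-06-27 16:43 UTC
2·60 + 59 - 405 = -226 min
-226 = -1·1440 + 1214; 1214 = 20·60 + 14 → 20:14, 2025-01-16 - 1 day = 2025-01-15
→ 2025-01-15 20:14 VJL

2025-01-15 20:14 VJL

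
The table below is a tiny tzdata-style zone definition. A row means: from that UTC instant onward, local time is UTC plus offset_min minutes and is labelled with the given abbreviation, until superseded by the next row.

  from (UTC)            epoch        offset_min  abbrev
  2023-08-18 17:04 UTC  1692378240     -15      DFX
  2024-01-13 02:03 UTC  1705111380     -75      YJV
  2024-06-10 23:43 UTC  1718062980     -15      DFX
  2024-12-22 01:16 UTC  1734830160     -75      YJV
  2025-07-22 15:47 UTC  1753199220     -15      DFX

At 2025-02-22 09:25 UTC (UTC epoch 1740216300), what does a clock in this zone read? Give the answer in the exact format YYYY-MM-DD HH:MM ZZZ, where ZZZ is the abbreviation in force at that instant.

Query: 2025-02-22 09:25 UTC
Rule 4/5 (YJV, -01:15): 2024-12-22 01:16 UTC ≤ query < 2025-07-22 15:47 UTC
9·60 + 25 - 75 = 490 min
490 = 0·1440 + 490; 490 = 8·60 + 10 → 08:10, same day
→ 2025-02-22 08:10 YJV

2025-02-22 08:10 YJV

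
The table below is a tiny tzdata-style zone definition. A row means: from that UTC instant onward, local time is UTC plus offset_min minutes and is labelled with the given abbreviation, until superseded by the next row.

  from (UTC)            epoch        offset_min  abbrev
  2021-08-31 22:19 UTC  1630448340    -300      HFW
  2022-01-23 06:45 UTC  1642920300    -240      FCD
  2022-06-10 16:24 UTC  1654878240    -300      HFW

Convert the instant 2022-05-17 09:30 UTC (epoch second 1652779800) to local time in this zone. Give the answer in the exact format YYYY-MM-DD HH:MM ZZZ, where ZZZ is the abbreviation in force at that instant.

Query: 2022-05-17 09:30 UTC
Rule 2/3 (FCD, -04:00): 2022-01-23 06:45 UTC ≤ query < 2022-06-10 16:24 UTC
9·60 + 30 - 240 = 330 min
330 = 0·1440 + 330; 330 = 5·60 + 30 → 05:30, same day
→ 2022-05-17 05:30 FCD

2022-05-17 05:30 FCD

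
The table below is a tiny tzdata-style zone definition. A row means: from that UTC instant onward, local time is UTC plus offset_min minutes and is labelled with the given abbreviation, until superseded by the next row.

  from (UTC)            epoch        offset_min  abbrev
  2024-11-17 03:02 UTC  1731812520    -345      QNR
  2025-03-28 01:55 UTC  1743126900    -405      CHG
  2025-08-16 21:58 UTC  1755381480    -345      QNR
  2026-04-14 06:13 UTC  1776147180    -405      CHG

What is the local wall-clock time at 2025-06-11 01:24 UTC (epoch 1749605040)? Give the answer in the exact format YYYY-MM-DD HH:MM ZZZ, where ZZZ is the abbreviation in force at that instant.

2025-06-10 18:39 CHG

Query: 2025-06-11 01:24 UTC
Rule 2/4 (CHG, -06:45): 2025-03-28 01:55 UTC ≤ query < 2025-08-16 21:58 UTC
1·60 + 24 - 405 = -321 min
-321 = -1·1440 + 1119; 1119 = 18·60 + 39 → 18:39, 2025-06-11 - 1 day = 2025-06-10
→ 2025-06-10 18:39 CHG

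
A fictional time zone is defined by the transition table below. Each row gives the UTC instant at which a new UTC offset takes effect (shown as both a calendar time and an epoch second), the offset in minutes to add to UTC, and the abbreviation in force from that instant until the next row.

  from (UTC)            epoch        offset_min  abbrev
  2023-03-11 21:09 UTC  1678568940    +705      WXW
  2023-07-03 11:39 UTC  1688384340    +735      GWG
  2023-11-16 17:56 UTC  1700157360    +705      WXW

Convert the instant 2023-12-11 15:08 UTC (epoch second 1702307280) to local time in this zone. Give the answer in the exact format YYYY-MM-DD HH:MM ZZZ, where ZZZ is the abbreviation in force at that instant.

Query: 2023-12-11 15:08 UTC
Rule 3/3 (WXW, +11:45): 2023-11-16 17:56 UTC ≤ query < +∞
15·60 + 8 + 705 = 1613 min
1613 = 1·1440 + 173; 173 = 2·60 + 53 → 02:53, 2023-12-11 + 1 day = 2023-12-12
→ 2023-12-12 02:53 WXW

2023-12-12 02:53 WXW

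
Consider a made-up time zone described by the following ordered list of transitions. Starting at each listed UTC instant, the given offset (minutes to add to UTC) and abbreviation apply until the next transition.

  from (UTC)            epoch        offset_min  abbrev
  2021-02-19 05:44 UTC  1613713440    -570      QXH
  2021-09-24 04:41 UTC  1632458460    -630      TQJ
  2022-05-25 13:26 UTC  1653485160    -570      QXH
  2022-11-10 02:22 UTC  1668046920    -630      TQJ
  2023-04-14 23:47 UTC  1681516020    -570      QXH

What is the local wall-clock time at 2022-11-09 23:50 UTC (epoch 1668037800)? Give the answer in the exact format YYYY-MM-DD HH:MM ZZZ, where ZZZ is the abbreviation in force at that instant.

Query: 2022-11-09 23:50 UTC
Rule 3/5 (QXH, -09:30): 2022-05-25 13:26 UTC ≤ query < 2022-11-10 02:22 UTC
23·60 + 50 - 570 = 860 min
860 = 0·1440 + 860; 860 = 14·60 + 20 → 14:20, same day
→ 2022-11-09 14:20 QXH

2022-11-09 14:20 QXH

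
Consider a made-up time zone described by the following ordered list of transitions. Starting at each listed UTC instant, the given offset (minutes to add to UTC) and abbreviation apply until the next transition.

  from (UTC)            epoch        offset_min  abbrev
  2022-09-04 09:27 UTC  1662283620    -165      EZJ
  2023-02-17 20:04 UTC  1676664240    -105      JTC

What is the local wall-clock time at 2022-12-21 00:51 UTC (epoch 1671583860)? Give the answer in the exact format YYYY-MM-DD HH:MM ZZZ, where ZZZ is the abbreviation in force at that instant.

2022-12-20 22:06 EZJ

Query: 2022-12-21 00:51 UTC
Rule 1/2 (EZJ, -02:45): 2022-09-04 09:27 UTC ≤ query < 2023-02-17 20:04 UTC
0·60 + 51 - 165 = -114 min
-114 = -1·1440 + 1326; 1326 = 22·60 + 6 → 22:06, 2022-12-21 - 1 day = 2022-12-20
→ 2022-12-20 22:06 EZJ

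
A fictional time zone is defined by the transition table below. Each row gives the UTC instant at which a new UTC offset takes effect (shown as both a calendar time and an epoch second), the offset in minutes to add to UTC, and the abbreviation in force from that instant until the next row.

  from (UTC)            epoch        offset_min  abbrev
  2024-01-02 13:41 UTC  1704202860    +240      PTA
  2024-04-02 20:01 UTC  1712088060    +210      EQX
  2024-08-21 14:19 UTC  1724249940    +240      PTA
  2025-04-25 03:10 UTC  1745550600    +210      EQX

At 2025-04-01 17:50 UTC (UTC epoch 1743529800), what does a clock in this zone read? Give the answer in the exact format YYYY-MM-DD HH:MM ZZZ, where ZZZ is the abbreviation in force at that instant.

Query: 2025-04-01 17:50 UTC
Rule 3/4 (PTA, +04:00): 2024-08-21 14:19 UTC ≤ query < 2025-04-25 03:10 UTC
17·60 + 50 + 240 = 1310 min
1310 = 0·1440 + 1310; 1310 = 21·60 + 50 → 21:50, same day
→ 2025-04-01 21:50 PTA

2025-04-01 21:50 PTA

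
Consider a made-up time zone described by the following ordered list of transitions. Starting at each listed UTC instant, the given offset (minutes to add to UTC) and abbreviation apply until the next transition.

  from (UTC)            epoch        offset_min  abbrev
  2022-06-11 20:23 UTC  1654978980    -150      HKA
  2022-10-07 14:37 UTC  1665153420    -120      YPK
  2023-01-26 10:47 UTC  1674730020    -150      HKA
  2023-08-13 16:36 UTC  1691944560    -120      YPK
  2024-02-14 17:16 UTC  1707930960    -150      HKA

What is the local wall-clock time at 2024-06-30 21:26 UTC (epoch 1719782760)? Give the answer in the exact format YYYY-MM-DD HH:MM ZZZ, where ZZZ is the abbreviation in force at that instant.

Query: 2024-06-30 21:26 UTC
Rule 5/5 (HKA, -02:30): 2024-02-14 17:16 UTC ≤ query < +∞
21·60 + 26 - 150 = 1136 min
1136 = 0·1440 + 1136; 1136 = 18·60 + 56 → 18:56, same day
→ 2024-06-30 18:56 HKA

2024-06-30 18:56 HKA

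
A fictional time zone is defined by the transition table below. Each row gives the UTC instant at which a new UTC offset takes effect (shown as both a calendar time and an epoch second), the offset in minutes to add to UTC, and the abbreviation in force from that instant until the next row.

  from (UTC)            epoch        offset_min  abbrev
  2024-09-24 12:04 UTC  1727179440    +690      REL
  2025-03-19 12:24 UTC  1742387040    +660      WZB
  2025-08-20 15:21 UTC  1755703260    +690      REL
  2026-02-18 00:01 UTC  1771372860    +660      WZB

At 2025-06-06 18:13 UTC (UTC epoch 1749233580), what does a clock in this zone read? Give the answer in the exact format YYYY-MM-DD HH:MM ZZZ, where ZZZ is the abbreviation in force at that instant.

2025-06-07 05:13 WZB

Query: 2025-06-06 18:13 UTC
Rule 2/4 (WZB, +11:00): 2025-03-19 12:24 UTC ≤ query < 2025-08-20 15:21 UTC
18·60 + 13 + 660 = 1753 min
1753 = 1·1440 + 313; 313 = 5·60 + 13 → 05:13, 2025-06-06 + 1 day = 2025-06-07
→ 2025-06-07 05:13 WZB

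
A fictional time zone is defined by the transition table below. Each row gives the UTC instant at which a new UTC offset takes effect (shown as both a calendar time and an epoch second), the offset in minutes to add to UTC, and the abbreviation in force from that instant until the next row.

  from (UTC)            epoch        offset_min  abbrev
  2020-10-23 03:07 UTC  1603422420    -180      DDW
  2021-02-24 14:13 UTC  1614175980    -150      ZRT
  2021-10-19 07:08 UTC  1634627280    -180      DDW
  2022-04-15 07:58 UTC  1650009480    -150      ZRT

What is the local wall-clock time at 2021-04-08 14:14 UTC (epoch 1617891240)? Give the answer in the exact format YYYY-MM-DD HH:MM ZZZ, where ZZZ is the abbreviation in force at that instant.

Query: 2021-04-08 14:14 UTC
Rule 2/4 (ZRT, -02:30): 2021-02-24 14:13 UTC ≤ query < 2021-10-19 07:08 UTC
14·60 + 14 - 150 = 704 min
704 = 0·1440 + 704; 704 = 11·60 + 44 → 11:44, same day
→ 2021-04-08 11:44 ZRT

2021-04-08 11:44 ZRT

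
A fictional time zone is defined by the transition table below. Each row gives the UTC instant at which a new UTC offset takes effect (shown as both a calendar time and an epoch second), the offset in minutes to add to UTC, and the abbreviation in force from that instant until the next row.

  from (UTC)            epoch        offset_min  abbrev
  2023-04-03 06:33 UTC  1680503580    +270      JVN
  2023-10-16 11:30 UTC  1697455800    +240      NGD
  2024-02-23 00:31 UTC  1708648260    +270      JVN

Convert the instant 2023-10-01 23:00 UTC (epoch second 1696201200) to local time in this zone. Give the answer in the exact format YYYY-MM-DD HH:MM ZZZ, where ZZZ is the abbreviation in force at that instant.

Query: 2023-10-01 23:00 UTC
Rule 1/3 (JVN, +04:30): 2023-04-03 06:33 UTC ≤ query < 2023-10-16 11:30 UTC
23·60 + 0 + 270 = 1650 min
1650 = 1·1440 + 210; 210 = 3·60 + 30 → 03:30, 2023-10-01 + 1 day = 2023-10-02
→ 2023-10-02 03:30 JVN

2023-10-02 03:30 JVN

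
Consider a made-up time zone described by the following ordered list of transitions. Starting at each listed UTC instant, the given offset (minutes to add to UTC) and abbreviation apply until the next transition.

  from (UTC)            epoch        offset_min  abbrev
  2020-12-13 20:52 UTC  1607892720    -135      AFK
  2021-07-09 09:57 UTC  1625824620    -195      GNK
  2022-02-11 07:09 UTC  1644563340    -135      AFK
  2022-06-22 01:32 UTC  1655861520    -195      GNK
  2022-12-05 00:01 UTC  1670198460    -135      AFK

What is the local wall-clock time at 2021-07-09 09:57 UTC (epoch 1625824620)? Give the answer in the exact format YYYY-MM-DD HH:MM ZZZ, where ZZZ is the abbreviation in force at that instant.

2021-07-09 06:42 GNK

Query: 2021-07-09 09:57 UTC
Rule 2/5 (GNK, -03:15): 2021-07-09 09:57 UTC ≤ query < 2022-02-11 07:09 UTC
9·60 + 57 - 195 = 402 min
402 = 0·1440 + 402; 402 = 6·60 + 42 → 06:42, same day
→ 2021-07-09 06:42 GNK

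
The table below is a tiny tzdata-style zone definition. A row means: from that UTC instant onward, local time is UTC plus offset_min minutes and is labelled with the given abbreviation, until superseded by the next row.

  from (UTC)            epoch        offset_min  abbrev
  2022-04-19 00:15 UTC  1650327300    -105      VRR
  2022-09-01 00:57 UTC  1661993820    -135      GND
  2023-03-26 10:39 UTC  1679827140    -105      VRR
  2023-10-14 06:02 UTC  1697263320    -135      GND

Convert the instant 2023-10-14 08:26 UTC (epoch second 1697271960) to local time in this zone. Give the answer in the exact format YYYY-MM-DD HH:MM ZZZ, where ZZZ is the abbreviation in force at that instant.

2023-10-14 06:11 GND

Query: 2023-10-14 08:26 UTC
Rule 4/4 (GND, -02:15): 2023-10-14 06:02 UTC ≤ query < +∞
8·60 + 26 - 135 = 371 min
371 = 0·1440 + 371; 371 = 6·60 + 11 → 06:11, same day
→ 2023-10-14 06:11 GND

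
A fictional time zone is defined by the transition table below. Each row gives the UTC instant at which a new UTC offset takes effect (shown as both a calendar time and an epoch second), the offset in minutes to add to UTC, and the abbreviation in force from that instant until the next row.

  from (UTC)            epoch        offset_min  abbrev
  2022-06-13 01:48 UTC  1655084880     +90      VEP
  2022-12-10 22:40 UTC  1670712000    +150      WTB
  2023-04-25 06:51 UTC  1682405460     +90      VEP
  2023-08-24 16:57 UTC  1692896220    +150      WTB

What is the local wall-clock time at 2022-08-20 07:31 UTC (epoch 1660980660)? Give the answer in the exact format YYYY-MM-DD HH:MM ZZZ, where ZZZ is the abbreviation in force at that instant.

Query: 2022-08-20 07:31 UTC
Rule 1/4 (VEP, +01:30): 2022-06-13 01:48 UTC ≤ query < 2022-12-10 22:40 UTC
7·60 + 31 + 90 = 541 min
541 = 0·1440 + 541; 541 = 9·60 + 1 → 09:01, same day
→ 2022-08-20 09:01 VEP

2022-08-20 09:01 VEP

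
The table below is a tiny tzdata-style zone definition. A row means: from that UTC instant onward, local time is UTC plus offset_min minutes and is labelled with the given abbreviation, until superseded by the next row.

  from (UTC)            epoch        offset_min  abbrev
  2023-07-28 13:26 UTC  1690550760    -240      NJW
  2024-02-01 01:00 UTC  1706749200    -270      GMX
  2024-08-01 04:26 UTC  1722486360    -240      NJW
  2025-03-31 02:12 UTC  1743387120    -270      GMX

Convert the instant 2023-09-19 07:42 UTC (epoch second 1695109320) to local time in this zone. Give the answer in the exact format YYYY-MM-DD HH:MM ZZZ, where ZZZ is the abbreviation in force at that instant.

2023-09-19 03:42 NJW

Query: 2023-09-19 07:42 UTC
Rule 1/4 (NJW, -04:00): 2023-07-28 13:26 UTC ≤ query < 2024-02-01 01:00 UTC
7·60 + 42 - 240 = 222 min
222 = 0·1440 + 222; 222 = 3·60 + 42 → 03:42, same day
→ 2023-09-19 03:42 NJW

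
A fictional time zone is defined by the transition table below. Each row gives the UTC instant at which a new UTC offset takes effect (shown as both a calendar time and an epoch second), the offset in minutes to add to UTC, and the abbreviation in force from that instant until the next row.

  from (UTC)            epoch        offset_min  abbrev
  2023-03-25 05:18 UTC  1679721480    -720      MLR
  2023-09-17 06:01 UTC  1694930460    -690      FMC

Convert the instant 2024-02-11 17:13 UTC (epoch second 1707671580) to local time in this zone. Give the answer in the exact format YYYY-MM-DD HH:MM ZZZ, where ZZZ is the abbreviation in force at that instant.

Query: 2024-02-11 17:13 UTC
Rule 2/2 (FMC, -11:30): 2023-09-17 06:01 UTC ≤ query < +∞
17·60 + 13 - 690 = 343 min
343 = 0·1440 + 343; 343 = 5·60 + 43 → 05:43, same day
→ 2024-02-11 05:43 FMC

2024-02-11 05:43 FMC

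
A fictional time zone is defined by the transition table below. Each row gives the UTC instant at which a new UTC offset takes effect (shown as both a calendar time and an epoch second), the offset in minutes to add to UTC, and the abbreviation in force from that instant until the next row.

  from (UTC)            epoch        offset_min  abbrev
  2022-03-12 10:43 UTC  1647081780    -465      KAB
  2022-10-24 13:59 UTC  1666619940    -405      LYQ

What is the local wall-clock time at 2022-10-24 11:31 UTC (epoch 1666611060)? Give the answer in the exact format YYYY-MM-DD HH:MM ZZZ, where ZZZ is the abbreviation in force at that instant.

Query: 2022-10-24 11:31 UTC
Rule 1/2 (KAB, -07:45): 2022-03-12 10:43 UTC ≤ query < 2022-10-24 13:59 UTC
11·60 + 31 - 465 = 226 min
226 = 0·1440 + 226; 226 = 3·60 + 46 → 03:46, same day
→ 2022-10-24 03:46 KAB

2022-10-24 03:46 KAB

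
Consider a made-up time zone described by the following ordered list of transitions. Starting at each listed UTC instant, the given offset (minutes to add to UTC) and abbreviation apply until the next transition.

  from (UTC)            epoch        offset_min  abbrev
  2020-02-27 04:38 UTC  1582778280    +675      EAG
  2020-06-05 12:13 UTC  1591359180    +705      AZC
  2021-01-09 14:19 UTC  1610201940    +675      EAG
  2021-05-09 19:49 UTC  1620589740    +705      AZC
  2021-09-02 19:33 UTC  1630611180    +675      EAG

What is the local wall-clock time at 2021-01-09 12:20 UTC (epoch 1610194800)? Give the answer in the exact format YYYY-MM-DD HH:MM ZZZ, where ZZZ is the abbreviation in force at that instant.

Query: 2021-01-09 12:20 UTC
Rule 2/5 (AZC, +11:45): 2020-06-05 12:13 UTC ≤ query < 2021-01-09 14:19 UTC
12·60 + 20 + 705 = 1445 min
1445 = 1·1440 + 5; 5 = 0·60 + 5 → 00:05, 2021-01-09 + 1 day = 2021-01-10
→ 2021-01-10 00:05 AZC

2021-01-10 00:05 AZC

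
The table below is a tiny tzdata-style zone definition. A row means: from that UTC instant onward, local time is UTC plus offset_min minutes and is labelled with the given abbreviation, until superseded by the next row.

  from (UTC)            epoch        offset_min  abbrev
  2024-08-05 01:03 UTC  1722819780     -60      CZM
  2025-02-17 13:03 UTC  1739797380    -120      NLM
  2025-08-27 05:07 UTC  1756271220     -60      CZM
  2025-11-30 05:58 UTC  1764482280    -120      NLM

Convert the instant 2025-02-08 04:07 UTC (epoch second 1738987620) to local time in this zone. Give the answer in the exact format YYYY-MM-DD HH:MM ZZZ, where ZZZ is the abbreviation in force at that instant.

Query: 2025-02-08 04:07 UTC
Rule 1/4 (CZM, -01:00): 2024-08-05 01:03 UTC ≤ query < 2025-02-17 13:03 UTC
4·60 + 7 - 60 = 187 min
187 = 0·1440 + 187; 187 = 3·60 + 7 → 03:07, same day
→ 2025-02-08 03:07 CZM

2025-02-08 03:07 CZM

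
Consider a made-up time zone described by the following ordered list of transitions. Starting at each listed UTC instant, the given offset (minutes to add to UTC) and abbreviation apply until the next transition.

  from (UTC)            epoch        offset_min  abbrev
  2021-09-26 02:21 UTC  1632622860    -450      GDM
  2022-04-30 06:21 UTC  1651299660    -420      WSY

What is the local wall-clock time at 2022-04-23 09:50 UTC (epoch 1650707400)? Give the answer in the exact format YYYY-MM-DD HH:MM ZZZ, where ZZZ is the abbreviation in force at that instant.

2022-04-23 02:20 GDM

Query: 2022-04-23 09:50 UTC
Rule 1/2 (GDM, -07:30): 2021-09-26 02:21 UTC ≤ query < 2022-04-30 06:21 UTC
9·60 + 50 - 450 = 140 min
140 = 0·1440 + 140; 140 = 2·60 + 20 → 02:20, same day
→ 2022-04-23 02:20 GDM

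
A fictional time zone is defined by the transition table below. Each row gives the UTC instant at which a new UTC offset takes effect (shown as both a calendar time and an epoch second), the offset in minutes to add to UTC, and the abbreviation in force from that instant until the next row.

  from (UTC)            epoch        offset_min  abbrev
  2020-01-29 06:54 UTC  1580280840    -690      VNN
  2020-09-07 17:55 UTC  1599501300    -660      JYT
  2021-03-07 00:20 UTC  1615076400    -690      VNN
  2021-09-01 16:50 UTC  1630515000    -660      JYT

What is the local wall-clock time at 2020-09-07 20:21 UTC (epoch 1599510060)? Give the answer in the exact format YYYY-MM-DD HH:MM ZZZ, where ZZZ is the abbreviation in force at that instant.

2020-09-07 09:21 JYT

Query: 2020-09-07 20:21 UTC
Rule 2/4 (JYT, -11:00): 2020-09-07 17:55 UTC ≤ query < 2021-03-07 00:20 UTC
20·60 + 21 - 660 = 561 min
561 = 0·1440 + 561; 561 = 9·60 + 21 → 09:21, same day
→ 2020-09-07 09:21 JYT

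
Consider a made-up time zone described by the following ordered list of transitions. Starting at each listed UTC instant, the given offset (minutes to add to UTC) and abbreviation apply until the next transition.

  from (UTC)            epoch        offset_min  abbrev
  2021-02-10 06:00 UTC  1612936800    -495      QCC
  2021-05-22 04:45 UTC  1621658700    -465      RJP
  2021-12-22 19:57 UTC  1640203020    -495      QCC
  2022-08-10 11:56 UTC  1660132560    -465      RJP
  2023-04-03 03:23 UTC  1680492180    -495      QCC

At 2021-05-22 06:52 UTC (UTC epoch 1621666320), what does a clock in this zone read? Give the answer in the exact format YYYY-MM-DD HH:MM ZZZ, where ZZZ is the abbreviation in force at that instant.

Query: 2021-05-22 06:52 UTC
Rule 2/5 (RJP, -07:45): 2021-05-22 04:45 UTC ≤ query < 2021-12-22 19:57 UTC
6·60 + 52 - 465 = -53 min
-53 = -1·1440 + 1387; 1387 = 23·60 + 7 → 23:07, 2021-05-22 - 1 day = 2021-05-21
→ 2021-05-21 23:07 RJP

2021-05-21 23:07 RJP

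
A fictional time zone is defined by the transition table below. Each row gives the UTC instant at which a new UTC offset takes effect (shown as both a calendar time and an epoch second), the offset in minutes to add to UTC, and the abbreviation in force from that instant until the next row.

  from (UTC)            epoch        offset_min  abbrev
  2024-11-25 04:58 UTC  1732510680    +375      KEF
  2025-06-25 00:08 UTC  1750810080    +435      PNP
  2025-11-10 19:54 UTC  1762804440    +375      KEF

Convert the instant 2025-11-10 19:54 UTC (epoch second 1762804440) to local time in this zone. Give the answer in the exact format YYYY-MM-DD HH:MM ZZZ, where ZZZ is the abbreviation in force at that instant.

Query: 2025-11-10 19:54 UTC
Rule 3/3 (KEF, +06:15): 2025-11-10 19:54 UTC ≤ query < +∞
19·60 + 54 + 375 = 1569 min
1569 = 1·1440 + 129; 129 = 2·60 + 9 → 02:09, 2025-11-10 + 1 day = 2025-11-11
→ 2025-11-11 02:09 KEF

2025-11-11 02:09 KEF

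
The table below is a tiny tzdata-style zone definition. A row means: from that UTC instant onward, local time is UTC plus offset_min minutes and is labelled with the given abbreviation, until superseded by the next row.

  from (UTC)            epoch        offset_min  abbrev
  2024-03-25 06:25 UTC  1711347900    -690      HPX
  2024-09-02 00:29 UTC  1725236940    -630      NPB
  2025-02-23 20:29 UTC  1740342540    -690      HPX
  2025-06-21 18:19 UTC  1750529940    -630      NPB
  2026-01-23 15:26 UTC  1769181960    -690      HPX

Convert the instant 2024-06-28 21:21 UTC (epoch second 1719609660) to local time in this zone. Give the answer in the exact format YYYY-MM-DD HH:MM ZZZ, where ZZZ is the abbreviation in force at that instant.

Query: 2024-06-28 21:21 UTC
Rule 1/5 (HPX, -11:30): 2024-03-25 06:25 UTC ≤ query < 2024-09-02 00:29 UTC
21·60 + 21 - 690 = 591 min
591 = 0·1440 + 591; 591 = 9·60 + 51 → 09:51, same day
→ 2024-06-28 09:51 HPX

2024-06-28 09:51 HPX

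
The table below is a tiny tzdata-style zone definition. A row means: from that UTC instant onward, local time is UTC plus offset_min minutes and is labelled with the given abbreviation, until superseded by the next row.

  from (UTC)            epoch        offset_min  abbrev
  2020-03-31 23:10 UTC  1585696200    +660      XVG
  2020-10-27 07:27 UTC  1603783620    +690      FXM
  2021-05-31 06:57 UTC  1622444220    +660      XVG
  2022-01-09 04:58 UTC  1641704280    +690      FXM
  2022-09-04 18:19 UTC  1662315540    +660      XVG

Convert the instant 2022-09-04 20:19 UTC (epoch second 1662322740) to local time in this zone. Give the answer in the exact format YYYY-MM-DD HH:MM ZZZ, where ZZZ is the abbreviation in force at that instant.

2022-09-05 07:19 XVG

Query: 2022-09-04 20:19 UTC
Rule 5/5 (XVG, +11:00): 2022-09-04 18:19 UTC ≤ query < +∞
20·60 + 19 + 660 = 1879 min
1879 = 1·1440 + 439; 439 = 7·60 + 19 → 07:19, 2022-09-04 + 1 day = 2022-09-05
→ 2022-09-05 07:19 XVG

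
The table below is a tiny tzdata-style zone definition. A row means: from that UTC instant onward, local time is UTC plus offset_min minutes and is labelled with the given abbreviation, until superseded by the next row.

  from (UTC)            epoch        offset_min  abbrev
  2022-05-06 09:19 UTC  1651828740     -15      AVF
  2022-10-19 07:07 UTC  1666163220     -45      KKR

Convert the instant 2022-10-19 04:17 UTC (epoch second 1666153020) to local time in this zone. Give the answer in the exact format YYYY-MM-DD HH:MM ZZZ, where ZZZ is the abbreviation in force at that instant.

2022-10-19 04:02 AVF

Query: 2022-10-19 04:17 UTC
Rule 1/2 (AVF, -00:15): 2022-05-06 09:19 UTC ≤ query < 2022-10-19 07:07 UTC
4·60 + 17 - 15 = 242 min
242 = 0·1440 + 242; 242 = 4·60 + 2 → 04:02, same day
→ 2022-10-19 04:02 AVF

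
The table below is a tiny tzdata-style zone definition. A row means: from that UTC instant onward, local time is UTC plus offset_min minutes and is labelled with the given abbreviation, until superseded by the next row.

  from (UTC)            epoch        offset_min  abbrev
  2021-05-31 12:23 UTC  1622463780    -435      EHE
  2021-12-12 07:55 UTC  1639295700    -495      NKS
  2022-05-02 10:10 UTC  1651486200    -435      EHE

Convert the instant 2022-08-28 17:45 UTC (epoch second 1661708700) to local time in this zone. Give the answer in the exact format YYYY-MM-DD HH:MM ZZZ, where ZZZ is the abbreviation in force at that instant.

2022-08-28 10:30 EHE

Query: 2022-08-28 17:45 UTC
Rule 3/3 (EHE, -07:15): 2022-05-02 10:10 UTC ≤ query < +∞
17·60 + 45 - 435 = 630 min
630 = 0·1440 + 630; 630 = 10·60 + 30 → 10:30, same day
→ 2022-08-28 10:30 EHE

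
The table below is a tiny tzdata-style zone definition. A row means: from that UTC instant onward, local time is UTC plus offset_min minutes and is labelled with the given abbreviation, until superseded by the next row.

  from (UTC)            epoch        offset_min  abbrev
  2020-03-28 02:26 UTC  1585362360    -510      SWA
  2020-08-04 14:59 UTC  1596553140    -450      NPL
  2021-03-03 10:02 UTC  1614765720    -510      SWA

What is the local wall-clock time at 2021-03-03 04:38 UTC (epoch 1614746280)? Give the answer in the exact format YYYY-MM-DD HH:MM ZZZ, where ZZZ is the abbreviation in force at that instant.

Query: 2021-03-03 04:38 UTC
Rule 2/3 (NPL, -07:30): 2020-08-04 14:59 UTC ≤ query < 2021-03-03 10:02 UTC
4·60 + 38 - 450 = -172 min
-172 = -1·1440 + 1268; 1268 = 21·60 + 8 → 21:08, 2021-03-03 - 1 day = 2021-03-02
→ 2021-03-02 21:08 NPL

2021-03-02 21:08 NPL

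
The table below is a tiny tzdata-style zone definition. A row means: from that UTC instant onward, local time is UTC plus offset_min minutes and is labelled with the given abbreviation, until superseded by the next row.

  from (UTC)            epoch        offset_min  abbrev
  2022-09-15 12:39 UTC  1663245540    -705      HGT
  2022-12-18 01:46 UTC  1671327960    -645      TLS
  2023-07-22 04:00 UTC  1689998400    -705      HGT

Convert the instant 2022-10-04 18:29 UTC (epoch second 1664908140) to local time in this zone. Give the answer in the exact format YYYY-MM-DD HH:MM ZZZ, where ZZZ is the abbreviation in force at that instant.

Query: 2022-10-04 18:29 UTC
Rule 1/3 (HGT, -11:45): 2022-09-15 12:39 UTC ≤ query < 2022-12-18 01:46 UTC
18·60 + 29 - 705 = 404 min
404 = 0·1440 + 404; 404 = 6·60 + 44 → 06:44, same day
→ 2022-10-04 06:44 HGT

2022-10-04 06:44 HGT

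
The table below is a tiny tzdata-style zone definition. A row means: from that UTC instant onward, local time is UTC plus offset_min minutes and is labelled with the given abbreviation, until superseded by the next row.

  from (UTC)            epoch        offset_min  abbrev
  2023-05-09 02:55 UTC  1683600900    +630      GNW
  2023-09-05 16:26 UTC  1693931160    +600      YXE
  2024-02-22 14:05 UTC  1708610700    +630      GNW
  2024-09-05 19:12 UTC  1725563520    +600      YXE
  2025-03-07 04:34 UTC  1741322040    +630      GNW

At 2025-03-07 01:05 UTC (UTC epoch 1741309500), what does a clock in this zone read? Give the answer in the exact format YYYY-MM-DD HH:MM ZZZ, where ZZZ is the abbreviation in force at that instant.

2025-03-07 11:05 YXE

Query: 2025-03-07 01:05 UTC
Rule 4/5 (YXE, +10:00): 2024-09-05 19:12 UTC ≤ query < 2025-03-07 04:34 UTC
1·60 + 5 + 600 = 665 min
665 = 0·1440 + 665; 665 = 11·60 + 5 → 11:05, same day
→ 2025-03-07 11:05 YXE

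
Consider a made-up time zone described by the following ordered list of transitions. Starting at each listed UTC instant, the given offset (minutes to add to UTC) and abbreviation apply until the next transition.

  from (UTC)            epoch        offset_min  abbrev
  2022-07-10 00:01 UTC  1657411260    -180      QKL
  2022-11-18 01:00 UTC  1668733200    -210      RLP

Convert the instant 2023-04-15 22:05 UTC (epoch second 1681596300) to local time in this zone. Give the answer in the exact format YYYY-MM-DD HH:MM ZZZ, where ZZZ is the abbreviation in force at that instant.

Query: 2023-04-15 22:05 UTC
Rule 2/2 (RLP, -03:30): 2022-11-18 01:00 UTC ≤ query < +∞
22·60 + 5 - 210 = 1115 min
1115 = 0·1440 + 1115; 1115 = 18·60 + 35 → 18:35, same day
→ 2023-04-15 18:35 RLP

2023-04-15 18:35 RLP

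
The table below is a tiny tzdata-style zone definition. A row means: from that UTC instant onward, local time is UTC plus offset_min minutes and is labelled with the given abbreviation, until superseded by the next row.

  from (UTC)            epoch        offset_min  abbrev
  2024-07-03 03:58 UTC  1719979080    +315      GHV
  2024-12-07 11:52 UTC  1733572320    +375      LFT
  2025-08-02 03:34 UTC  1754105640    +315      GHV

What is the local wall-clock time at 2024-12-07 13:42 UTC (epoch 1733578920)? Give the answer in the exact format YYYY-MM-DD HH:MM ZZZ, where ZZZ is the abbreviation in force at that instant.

2024-12-07 19:57 LFT

Query: 2024-12-07 13:42 UTC
Rule 2/3 (LFT, +06:15): 2024-12-07 11:52 UTC ≤ query < 2025-08-02 03:34 UTC
13·60 + 42 + 375 = 1197 min
1197 = 0·1440 + 1197; 1197 = 19·60 + 57 → 19:57, same day
→ 2024-12-07 19:57 LFT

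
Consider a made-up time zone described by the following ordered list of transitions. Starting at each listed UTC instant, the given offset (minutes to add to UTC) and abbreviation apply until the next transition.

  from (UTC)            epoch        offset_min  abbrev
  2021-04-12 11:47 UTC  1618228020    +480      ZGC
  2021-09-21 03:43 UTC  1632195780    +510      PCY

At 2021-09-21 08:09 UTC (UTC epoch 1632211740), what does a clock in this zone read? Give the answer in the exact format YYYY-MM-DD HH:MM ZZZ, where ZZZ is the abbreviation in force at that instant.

2021-09-21 16:39 PCY

Query: 2021-09-21 08:09 UTC
Rule 2/2 (PCY, +08:30): 2021-09-21 03:43 UTC ≤ query < +∞
8·60 + 9 + 510 = 999 min
999 = 0·1440 + 999; 999 = 16·60 + 39 → 16:39, same day
→ 2021-09-21 16:39 PCY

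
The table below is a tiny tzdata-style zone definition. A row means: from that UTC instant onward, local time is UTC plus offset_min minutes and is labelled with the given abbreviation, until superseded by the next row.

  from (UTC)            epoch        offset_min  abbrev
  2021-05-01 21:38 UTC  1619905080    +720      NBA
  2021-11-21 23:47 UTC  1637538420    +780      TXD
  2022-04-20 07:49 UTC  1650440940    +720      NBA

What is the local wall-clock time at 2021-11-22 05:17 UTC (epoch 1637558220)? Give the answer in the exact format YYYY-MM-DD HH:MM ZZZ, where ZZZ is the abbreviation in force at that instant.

2021-11-22 18:17 TXD

Query: 2021-11-22 05:17 UTC
Rule 2/3 (TXD, +13:00): 2021-11-21 23:47 UTC ≤ query < 2022-04-20 07:49 UTC
5·60 + 17 + 780 = 1097 min
1097 = 0·1440 + 1097; 1097 = 18·60 + 17 → 18:17, same day
→ 2021-11-22 18:17 TXD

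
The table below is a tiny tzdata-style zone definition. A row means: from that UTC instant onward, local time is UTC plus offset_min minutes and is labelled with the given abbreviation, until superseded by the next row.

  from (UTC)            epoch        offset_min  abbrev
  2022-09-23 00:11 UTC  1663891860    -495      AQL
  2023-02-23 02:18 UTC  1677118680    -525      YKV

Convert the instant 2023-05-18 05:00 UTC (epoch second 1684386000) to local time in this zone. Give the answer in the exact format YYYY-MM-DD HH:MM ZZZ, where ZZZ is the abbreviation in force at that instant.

Query: 2023-05-18 05:00 UTC
Rule 2/2 (YKV, -08:45): 2023-02-23 02:18 UTC ≤ query < +∞
5·60 + 0 - 525 = -225 min
-225 = -1·1440 + 1215; 1215 = 20·60 + 15 → 20:15, 2023-05-18 - 1 day = 2023-05-17
→ 2023-05-17 20:15 YKV

2023-05-17 20:15 YKV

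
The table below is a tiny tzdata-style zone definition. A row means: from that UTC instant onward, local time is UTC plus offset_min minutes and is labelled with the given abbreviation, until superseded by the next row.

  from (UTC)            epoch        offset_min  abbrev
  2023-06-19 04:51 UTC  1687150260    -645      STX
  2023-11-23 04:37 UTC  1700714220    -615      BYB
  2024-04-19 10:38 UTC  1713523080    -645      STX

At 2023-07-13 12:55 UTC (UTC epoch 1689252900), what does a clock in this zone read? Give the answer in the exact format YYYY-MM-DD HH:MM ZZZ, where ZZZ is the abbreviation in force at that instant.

Query: 2023-07-13 12:55 UTC
Rule 1/3 (STX, -10:45): 2023-06-19 04:51 UTC ≤ query < 2023-11-23 04:37 UTC
12·60 + 55 - 645 = 130 min
130 = 0·1440 + 130; 130 = 2·60 + 10 → 02:10, same day
→ 2023-07-13 02:10 STX

2023-07-13 02:10 STX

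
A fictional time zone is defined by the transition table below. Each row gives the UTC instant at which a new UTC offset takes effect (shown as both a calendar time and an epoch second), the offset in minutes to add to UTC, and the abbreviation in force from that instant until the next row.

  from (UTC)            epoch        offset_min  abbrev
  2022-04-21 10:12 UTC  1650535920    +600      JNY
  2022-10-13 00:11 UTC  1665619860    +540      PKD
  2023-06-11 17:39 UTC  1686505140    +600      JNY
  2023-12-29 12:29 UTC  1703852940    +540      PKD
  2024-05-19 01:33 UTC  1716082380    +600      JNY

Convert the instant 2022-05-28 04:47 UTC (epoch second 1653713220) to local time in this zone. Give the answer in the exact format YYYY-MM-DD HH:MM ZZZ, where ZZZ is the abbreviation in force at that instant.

2022-05-28 14:47 JNY

Query: 2022-05-28 04:47 UTC
Rule 1/5 (JNY, +10:00): 2022-04-21 10:12 UTC ≤ query < 2022-10-13 00:11 UTC
4·60 + 47 + 600 = 887 min
887 = 0·1440 + 887; 887 = 14·60 + 47 → 14:47, same day
→ 2022-05-28 14:47 JNY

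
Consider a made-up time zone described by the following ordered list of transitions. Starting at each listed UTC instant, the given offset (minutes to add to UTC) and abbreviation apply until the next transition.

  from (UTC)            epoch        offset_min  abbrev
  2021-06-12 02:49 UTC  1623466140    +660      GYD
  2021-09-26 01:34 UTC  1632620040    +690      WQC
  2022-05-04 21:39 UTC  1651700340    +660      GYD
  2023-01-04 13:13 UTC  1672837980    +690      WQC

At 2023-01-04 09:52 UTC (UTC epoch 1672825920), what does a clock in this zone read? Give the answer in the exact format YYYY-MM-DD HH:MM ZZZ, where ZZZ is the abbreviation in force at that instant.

Query: 2023-01-04 09:52 UTC
Rule 3/4 (GYD, +11:00): 2022-05-04 21:39 UTC ≤ query < 2023-01-04 13:13 UTC
9·60 + 52 + 660 = 1252 min
1252 = 0·1440 + 1252; 1252 = 20·60 + 52 → 20:52, same day
→ 2023-01-04 20:52 GYD

2023-01-04 20:52 GYD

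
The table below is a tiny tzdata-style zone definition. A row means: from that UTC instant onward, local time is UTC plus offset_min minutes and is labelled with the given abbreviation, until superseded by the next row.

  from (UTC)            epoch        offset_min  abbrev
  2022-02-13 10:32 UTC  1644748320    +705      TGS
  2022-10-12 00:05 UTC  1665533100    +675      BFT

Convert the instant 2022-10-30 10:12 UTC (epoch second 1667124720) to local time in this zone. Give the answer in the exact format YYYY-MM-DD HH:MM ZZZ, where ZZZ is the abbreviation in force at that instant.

2022-10-30 21:27 BFT

Query: 2022-10-30 10:12 UTC
Rule 2/2 (BFT, +11:15): 2022-10-12 00:05 UTC ≤ query < +∞
10·60 + 12 + 675 = 1287 min
1287 = 0·1440 + 1287; 1287 = 21·60 + 27 → 21:27, same day
→ 2022-10-30 21:27 BFT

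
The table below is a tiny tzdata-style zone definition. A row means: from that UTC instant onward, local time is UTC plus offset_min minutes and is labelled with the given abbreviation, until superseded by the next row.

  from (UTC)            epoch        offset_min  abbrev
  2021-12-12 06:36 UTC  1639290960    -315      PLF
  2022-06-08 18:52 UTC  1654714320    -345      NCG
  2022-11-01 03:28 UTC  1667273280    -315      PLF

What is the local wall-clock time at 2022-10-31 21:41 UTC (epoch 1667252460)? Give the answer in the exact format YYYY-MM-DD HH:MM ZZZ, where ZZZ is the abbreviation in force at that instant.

Query: 2022-10-31 21:41 UTC
Rule 2/3 (NCG, -05:45): 2022-06-08 18:52 UTC ≤ query < 2022-11-01 03:28 UTC
21·60 + 41 - 345 = 956 min
956 = 0·1440 + 956; 956 = 15·60 + 56 → 15:56, same day
→ 2022-10-31 15:56 NCG

2022-10-31 15:56 NCG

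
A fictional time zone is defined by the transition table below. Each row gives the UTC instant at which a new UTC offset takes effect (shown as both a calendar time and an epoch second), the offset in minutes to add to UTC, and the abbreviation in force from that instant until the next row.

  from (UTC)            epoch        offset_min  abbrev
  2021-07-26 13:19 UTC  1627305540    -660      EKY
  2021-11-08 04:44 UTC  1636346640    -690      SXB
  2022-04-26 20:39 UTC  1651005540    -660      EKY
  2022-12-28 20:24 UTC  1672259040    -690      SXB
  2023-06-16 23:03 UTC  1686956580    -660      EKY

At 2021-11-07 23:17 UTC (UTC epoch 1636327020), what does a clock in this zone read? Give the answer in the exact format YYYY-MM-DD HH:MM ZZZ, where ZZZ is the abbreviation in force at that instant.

Query: 2021-11-07 23:17 UTC
Rule 1/5 (EKY, -11:00): 2021-07-26 13:19 UTC ≤ query < 2021-11-08 04:44 UTC
23·60 + 17 - 660 = 737 min
737 = 0·1440 + 737; 737 = 12·60 + 17 → 12:17, same day
→ 2021-11-07 12:17 EKY

2021-11-07 12:17 EKY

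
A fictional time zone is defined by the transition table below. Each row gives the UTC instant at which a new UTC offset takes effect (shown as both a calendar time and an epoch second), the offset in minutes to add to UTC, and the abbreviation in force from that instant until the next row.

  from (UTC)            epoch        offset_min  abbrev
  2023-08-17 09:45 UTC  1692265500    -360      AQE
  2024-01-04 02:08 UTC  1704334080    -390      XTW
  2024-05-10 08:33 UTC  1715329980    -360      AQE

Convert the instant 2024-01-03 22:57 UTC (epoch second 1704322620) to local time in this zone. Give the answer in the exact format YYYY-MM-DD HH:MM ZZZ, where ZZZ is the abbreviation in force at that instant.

Query: 2024-01-03 22:57 UTC
Rule 1/3 (AQE, -06:00): 2023-08-17 09:45 UTC ≤ query < 2024-01-04 02:08 UTC
22·60 + 57 - 360 = 1017 min
1017 = 0·1440 + 1017; 1017 = 16·60 + 57 → 16:57, same day
→ 2024-01-03 16:57 AQE

2024-01-03 16:57 AQE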